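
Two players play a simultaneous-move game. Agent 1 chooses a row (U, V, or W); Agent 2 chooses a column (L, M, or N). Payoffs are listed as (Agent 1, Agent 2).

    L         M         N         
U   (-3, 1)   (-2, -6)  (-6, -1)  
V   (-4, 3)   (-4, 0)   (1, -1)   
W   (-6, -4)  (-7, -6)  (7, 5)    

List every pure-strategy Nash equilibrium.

(U, L) and (W, N)

Check mutual best responses: a cell is a NE iff neither player can gain by unilaterally deviating.
Agent 1's best responses — vs L: U (payoff -3); vs M: U (payoff -2); vs N: W (payoff 7).
Agent 2's best responses — vs U: L (payoff 1); vs V: L (payoff 3); vs W: N (payoff 5).
Mutual best responses occur at (U, L) and (W, N); at each, neither player gains by switching.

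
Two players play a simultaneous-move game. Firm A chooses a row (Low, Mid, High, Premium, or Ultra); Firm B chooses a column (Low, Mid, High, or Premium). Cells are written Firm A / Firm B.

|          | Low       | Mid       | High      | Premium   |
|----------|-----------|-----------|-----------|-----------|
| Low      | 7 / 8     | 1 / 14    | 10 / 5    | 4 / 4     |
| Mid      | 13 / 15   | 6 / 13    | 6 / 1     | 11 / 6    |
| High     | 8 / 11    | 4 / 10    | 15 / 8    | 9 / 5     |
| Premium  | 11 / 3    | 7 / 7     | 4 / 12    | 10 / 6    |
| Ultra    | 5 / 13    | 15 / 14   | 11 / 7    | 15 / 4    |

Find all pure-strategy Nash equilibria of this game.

A profile is a Nash equilibrium when each player is best-responding to the other.
Firm A's best responses — vs Low: Mid (payoff 13); vs Mid: Ultra (payoff 15); vs High: High (payoff 15); vs Premium: Ultra (payoff 15).
Firm B's best responses — vs Low: Mid (payoff 14); vs Mid: Low (payoff 15); vs High: Low (payoff 11); vs Premium: High (payoff 12); vs Ultra: Mid (payoff 14).
Mutual best responses occur at (Mid, Low) and (Ultra, Mid); at each, neither player gains by switching.

(Mid, Low) and (Ultra, Mid)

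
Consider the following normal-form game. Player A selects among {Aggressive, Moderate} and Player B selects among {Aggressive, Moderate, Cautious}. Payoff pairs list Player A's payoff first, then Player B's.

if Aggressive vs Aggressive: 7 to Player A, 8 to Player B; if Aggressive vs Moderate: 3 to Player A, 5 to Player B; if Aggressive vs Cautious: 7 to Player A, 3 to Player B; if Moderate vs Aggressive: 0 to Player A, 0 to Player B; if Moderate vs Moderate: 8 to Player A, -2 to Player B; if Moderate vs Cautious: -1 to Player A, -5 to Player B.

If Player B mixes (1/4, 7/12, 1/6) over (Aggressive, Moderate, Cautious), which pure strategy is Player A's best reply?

Player A's best reply maximizes expected payoff against the mix.
Aggressive: (1/4)·7 + (7/12)·3 + (1/6)·7 = 14/3
Moderate: (1/4)·0 + (7/12)·8 + (1/6)·(-1) = 9/2
Highest expected payoff is 14/3, from Aggressive.

Aggressive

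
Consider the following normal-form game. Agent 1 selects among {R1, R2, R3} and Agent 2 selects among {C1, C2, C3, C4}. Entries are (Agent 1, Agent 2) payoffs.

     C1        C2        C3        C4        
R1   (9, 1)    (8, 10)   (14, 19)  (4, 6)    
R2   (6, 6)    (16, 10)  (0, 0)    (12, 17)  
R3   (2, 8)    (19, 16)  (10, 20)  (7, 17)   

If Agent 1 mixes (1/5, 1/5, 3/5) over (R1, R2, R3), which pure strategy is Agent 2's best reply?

C3

Compute Agent 2's expected payoff from each pure strategy against the given mix.
C1: (1/5)·1 + (1/5)·6 + (3/5)·8 = 31/5
C2: (1/5)·10 + (1/5)·10 + (3/5)·16 = 68/5
C3: (1/5)·19 + (1/5)·0 + (3/5)·20 = 79/5
C4: (1/5)·6 + (1/5)·17 + (3/5)·17 = 74/5
Highest expected payoff is 79/5, from C3.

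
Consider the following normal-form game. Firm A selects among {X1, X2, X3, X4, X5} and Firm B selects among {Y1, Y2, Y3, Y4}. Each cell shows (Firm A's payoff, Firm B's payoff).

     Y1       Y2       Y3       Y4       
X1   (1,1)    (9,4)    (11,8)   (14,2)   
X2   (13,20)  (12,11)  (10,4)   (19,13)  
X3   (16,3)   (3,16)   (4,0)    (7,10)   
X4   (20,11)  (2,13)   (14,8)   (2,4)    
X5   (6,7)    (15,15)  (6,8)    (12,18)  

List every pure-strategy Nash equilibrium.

Find each player's best response to every opponent strategy; NE are the intersections.
Firm A's best responses — vs Y1: X4 (payoff 20); vs Y2: X5 (payoff 15); vs Y3: X4 (payoff 14); vs Y4: X2 (payoff 19).
Firm B's best responses — vs X1: Y3 (payoff 8); vs X2: Y1 (payoff 20); vs X3: Y2 (payoff 16); vs X4: Y2 (payoff 13); vs X5: Y4 (payoff 18).
No cell has both players best-responding. For instance, Firm A's best reply to Y4 is X2, but against X2 Firm B prefers Y1 over Y4.

There is no pure-strategy Nash equilibrium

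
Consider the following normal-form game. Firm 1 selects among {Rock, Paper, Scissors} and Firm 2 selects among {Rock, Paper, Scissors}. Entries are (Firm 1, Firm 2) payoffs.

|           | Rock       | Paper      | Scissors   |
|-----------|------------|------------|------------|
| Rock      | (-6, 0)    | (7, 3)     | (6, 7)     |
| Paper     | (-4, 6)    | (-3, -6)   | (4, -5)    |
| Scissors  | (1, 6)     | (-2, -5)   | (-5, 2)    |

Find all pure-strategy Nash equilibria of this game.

(Rock, Scissors) and (Scissors, Rock)

Find each player's best response to every opponent strategy; NE are the intersections.
Firm 1's best responses — vs Rock: Scissors (payoff 1); vs Paper: Rock (payoff 7); vs Scissors: Rock (payoff 6).
Firm 2's best responses — vs Rock: Scissors (payoff 7); vs Paper: Rock (payoff 6); vs Scissors: Rock (payoff 6).
Mutual best responses occur at (Rock, Scissors) and (Scissors, Rock); at each, neither player gains by switching.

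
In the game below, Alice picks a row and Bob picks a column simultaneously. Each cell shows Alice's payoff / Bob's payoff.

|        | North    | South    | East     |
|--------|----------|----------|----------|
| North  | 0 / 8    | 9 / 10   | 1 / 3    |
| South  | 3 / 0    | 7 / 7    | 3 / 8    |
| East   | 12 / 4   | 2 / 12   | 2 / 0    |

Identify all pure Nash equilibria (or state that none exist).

A profile is a Nash equilibrium when each player is best-responding to the other.
Alice's best responses — vs North: East (payoff 12); vs South: North (payoff 9); vs East: South (payoff 3).
Bob's best responses — vs North: South (payoff 10); vs South: East (payoff 8); vs East: South (payoff 12).
Mutual best responses occur at (North, South) and (South, East); at each, neither player gains by switching.

(North, South) and (South, East)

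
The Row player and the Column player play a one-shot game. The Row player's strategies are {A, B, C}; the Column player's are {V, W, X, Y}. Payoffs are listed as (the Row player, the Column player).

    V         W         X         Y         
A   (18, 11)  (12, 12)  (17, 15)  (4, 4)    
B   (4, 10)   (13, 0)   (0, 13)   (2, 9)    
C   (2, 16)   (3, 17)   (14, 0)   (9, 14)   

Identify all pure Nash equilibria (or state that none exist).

A profile is a Nash equilibrium when each player is best-responding to the other.
The Row player's best responses — vs V: A (payoff 18); vs W: B (payoff 13); vs X: A (payoff 17); vs Y: C (payoff 9).
The Column player's best responses — vs A: X (payoff 15); vs B: X (payoff 13); vs C: W (payoff 17).
The only mutual best response is (A, X); neither player gains by switching there.

(A, X)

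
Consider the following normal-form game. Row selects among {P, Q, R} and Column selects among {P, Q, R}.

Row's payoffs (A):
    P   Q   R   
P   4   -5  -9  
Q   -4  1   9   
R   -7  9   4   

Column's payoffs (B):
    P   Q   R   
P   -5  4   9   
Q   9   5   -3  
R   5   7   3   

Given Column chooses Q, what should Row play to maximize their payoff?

With Column fixed at Q, Row's payoffs are: P → -5, Q → 1, R → 9.
The maximum is 9, achieved by R.

R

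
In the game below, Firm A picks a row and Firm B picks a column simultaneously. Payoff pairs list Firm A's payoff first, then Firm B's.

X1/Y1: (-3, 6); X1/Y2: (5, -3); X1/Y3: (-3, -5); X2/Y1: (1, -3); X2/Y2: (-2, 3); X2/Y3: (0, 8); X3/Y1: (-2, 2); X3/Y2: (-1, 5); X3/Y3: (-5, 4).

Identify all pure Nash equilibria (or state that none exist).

(X2, Y3)

Find each player's best response to every opponent strategy; NE are the intersections.
Firm A's best responses — vs Y1: X2 (payoff 1); vs Y2: X1 (payoff 5); vs Y3: X2 (payoff 0).
Firm B's best responses — vs X1: Y1 (payoff 6); vs X2: Y3 (payoff 8); vs X3: Y2 (payoff 5).
The only mutual best response is (X2, Y3); neither player gains by switching there.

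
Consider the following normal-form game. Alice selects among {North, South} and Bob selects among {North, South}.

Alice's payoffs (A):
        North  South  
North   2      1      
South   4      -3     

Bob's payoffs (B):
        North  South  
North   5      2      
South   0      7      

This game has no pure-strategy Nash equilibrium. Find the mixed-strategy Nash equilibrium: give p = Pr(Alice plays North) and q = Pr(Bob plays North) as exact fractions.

In a mixed NE each player is indifferent between their pure strategies, so the opponent's mix sets the indifference.
Bob indifferent between North and South: p·5 + (1−p)·0 = p·2 + (1−p)·7 ⟹ 0 + 5p = 7 + (-5)p ⟹ p = 7/10.
Alice indifferent between North and South: q·2 + (1−q)·1 = q·4 + (1−q)·(-3) ⟹ 1 + 1q = (-3) + 7q ⟹ q = 2/3.

p = 7/10, q = 2/3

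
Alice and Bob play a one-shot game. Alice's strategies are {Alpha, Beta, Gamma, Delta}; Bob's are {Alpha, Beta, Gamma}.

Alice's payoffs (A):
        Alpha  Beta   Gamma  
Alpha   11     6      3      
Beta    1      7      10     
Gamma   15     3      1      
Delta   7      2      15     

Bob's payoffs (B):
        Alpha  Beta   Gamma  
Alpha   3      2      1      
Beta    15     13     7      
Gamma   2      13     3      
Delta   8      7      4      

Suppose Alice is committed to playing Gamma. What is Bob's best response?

With Alice fixed at Gamma, Bob's payoffs are: Alpha → 2, Beta → 13, Gamma → 3.
The maximum is 13, achieved by Beta.

Beta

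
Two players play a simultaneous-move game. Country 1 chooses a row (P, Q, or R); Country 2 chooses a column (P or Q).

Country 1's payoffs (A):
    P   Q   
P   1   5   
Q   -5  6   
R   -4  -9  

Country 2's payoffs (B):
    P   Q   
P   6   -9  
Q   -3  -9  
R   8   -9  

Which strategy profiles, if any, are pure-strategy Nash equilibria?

(P, P)

Check mutual best responses: a cell is a NE iff neither player can gain by unilaterally deviating.
Country 1's best responses — vs P: P (payoff 1); vs Q: Q (payoff 6).
Country 2's best responses — vs P: P (payoff 6); vs Q: P (payoff -3); vs R: P (payoff 8).
The only mutual best response is (P, P); neither player gains by switching there.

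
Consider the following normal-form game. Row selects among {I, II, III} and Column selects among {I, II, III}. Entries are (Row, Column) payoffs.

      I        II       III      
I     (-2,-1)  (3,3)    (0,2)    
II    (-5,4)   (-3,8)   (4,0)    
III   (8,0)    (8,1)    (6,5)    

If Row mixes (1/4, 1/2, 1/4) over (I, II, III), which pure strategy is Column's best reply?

Column's best reply maximizes expected payoff against the mix.
I: (1/4)·(-1) + (1/2)·4 + (1/4)·0 = 7/4
II: (1/4)·3 + (1/2)·8 + (1/4)·1 = 5
III: (1/4)·2 + (1/2)·0 + (1/4)·5 = 7/4
Highest expected payoff is 5, from II.

II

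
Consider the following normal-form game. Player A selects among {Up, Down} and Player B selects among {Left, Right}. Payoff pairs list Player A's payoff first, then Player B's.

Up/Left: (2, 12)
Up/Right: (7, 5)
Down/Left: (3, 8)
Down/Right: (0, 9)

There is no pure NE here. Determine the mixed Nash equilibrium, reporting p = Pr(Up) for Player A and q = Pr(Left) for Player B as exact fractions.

p = 1/8, q = 7/8

In a mixed NE each player is indifferent between their pure strategies, so the opponent's mix sets the indifference.
Player B indifferent between Left and Right: p·12 + (1−p)·8 = p·5 + (1−p)·9 ⟹ 8 + 4p = 9 + (-4)p ⟹ p = 1/8.
Player A indifferent between Up and Down: q·2 + (1−q)·7 = q·3 + (1−q)·0 ⟹ 7 + (-5)q = 0 + 3q ⟹ q = 7/8.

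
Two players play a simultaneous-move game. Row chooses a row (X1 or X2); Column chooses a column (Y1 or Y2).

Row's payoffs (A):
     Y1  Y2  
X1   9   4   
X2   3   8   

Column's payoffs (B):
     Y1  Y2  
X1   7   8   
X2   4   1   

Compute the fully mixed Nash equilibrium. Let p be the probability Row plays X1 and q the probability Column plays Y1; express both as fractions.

p = 3/4, q = 2/5

Each player's mixing probability is pinned down by making the *other* player indifferent.
Column indifferent between Y1 and Y2: p·7 + (1−p)·4 = p·8 + (1−p)·1 ⟹ 4 + 3p = 1 + 7p ⟹ p = 3/4.
Row indifferent between X1 and X2: q·9 + (1−q)·4 = q·3 + (1−q)·8 ⟹ 4 + 5q = 8 + (-5)q ⟹ q = 2/5.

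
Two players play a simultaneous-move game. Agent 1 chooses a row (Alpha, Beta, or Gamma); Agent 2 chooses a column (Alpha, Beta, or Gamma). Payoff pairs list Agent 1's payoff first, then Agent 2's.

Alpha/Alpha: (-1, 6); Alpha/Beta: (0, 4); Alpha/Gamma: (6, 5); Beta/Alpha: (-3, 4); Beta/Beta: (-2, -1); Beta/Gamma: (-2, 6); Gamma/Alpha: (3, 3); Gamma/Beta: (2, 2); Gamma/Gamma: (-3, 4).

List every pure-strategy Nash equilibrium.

Find each player's best response to every opponent strategy; NE are the intersections.
Agent 1's best responses — vs Alpha: Gamma (payoff 3); vs Beta: Gamma (payoff 2); vs Gamma: Alpha (payoff 6).
Agent 2's best responses — vs Alpha: Alpha (payoff 6); vs Beta: Gamma (payoff 6); vs Gamma: Gamma (payoff 4).
No cell has both players best-responding. For instance, Agent 1's best reply to Gamma is Alpha, but against Alpha Agent 2 prefers Alpha over Gamma.

There is no pure-strategy Nash equilibrium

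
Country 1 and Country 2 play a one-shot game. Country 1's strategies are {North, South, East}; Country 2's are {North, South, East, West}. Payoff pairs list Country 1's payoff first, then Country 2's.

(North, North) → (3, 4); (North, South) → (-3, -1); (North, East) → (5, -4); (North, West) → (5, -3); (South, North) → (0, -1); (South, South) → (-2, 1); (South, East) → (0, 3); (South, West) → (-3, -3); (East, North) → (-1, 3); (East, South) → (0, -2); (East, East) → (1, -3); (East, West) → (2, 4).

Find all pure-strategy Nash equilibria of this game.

(North, North)

A profile is a Nash equilibrium when each player is best-responding to the other.
Country 1's best responses — vs North: North (payoff 3); vs South: East (payoff 0); vs East: North (payoff 5); vs West: North (payoff 5).
Country 2's best responses — vs North: North (payoff 4); vs South: East (payoff 3); vs East: West (payoff 4).
The only mutual best response is (North, North); neither player gains by switching there.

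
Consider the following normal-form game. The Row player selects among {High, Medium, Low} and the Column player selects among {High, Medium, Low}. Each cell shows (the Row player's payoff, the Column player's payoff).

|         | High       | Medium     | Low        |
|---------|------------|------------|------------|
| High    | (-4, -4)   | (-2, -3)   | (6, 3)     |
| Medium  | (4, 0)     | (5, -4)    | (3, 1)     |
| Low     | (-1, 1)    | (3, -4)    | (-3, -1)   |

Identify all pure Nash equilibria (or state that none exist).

Find each player's best response to every opponent strategy; NE are the intersections.
The Row player's best responses — vs High: Medium (payoff 4); vs Medium: Medium (payoff 5); vs Low: High (payoff 6).
The Column player's best responses — vs High: Low (payoff 3); vs Medium: Low (payoff 1); vs Low: High (payoff 1).
The only mutual best response is (High, Low); neither player gains by switching there.

(High, Low)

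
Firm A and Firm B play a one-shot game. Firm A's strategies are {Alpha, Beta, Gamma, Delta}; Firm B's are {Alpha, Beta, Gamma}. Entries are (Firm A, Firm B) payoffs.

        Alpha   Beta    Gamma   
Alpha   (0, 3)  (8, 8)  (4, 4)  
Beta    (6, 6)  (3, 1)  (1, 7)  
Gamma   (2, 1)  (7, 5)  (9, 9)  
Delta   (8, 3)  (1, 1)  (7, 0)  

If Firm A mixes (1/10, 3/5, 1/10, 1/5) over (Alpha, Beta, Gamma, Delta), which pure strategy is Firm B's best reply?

Gamma

Firm B's best reply maximizes expected payoff against the mix.
Alpha: (1/10)·3 + (3/5)·6 + (1/10)·1 + (1/5)·3 = 23/5
Beta: (1/10)·8 + (3/5)·1 + (1/10)·5 + (1/5)·1 = 21/10
Gamma: (1/10)·4 + (3/5)·7 + (1/10)·9 + (1/5)·0 = 11/2
Highest expected payoff is 11/2, from Gamma.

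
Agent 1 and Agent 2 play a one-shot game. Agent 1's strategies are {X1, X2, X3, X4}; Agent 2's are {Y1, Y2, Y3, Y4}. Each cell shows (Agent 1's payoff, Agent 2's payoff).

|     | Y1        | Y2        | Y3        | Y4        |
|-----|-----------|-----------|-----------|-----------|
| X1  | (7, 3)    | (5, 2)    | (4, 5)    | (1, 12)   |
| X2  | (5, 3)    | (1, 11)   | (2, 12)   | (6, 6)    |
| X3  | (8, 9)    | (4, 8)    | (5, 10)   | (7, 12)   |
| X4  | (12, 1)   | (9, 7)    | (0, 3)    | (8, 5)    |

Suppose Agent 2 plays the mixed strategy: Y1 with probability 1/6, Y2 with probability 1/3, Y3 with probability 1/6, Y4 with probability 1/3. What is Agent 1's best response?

X4

Agent 1's best reply maximizes expected payoff against the mix.
X1: (1/6)·7 + (1/3)·5 + (1/6)·4 + (1/3)·1 = 23/6
X2: (1/6)·5 + (1/3)·1 + (1/6)·2 + (1/3)·6 = 7/2
X3: (1/6)·8 + (1/3)·4 + (1/6)·5 + (1/3)·7 = 35/6
X4: (1/6)·12 + (1/3)·9 + (1/6)·0 + (1/3)·8 = 23/3
Highest expected payoff is 23/3, from X4.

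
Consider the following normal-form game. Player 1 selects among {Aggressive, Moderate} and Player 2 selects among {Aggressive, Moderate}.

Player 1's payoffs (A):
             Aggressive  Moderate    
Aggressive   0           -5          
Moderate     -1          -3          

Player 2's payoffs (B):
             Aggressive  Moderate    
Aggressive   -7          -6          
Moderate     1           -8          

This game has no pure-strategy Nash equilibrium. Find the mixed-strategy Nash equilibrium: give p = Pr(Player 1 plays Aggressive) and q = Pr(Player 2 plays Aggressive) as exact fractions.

Each player's mixing probability is pinned down by making the *other* player indifferent.
Player 2 indifferent between Aggressive and Moderate: p·(-7) + (1−p)·1 = p·(-6) + (1−p)·(-8) ⟹ 1 + (-8)p = (-8) + 2p ⟹ p = 9/10.
Player 1 indifferent between Aggressive and Moderate: q·0 + (1−q)·(-5) = q·(-1) + (1−q)·(-3) ⟹ (-5) + 5q = (-3) + 2q ⟹ q = 2/3.

p = 9/10, q = 2/3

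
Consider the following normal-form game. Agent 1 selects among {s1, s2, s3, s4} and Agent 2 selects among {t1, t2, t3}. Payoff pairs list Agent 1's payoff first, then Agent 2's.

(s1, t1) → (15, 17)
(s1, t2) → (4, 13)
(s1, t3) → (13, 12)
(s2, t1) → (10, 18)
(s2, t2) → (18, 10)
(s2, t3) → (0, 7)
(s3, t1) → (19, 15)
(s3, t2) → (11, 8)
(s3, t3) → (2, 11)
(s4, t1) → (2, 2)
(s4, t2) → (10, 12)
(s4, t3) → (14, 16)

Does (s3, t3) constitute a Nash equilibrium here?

Holding Agent 2 at t3: Agent 1 gets 2 from s3 but could get 14 by switching to s4. Agent 1 has a profitable deviation.

No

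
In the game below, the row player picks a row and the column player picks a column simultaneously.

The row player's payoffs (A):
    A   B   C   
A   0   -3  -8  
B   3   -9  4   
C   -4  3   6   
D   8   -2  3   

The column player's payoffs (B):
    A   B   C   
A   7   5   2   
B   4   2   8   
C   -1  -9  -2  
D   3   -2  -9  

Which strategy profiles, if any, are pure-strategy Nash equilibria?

Find each player's best response to every opponent strategy; NE are the intersections.
The row player's best responses — vs A: D (payoff 8); vs B: C (payoff 3); vs C: C (payoff 6).
The column player's best responses — vs A: A (payoff 7); vs B: C (payoff 8); vs C: A (payoff -1); vs D: A (payoff 3).
The only mutual best response is (D, A); neither player gains by switching there.

(D, A)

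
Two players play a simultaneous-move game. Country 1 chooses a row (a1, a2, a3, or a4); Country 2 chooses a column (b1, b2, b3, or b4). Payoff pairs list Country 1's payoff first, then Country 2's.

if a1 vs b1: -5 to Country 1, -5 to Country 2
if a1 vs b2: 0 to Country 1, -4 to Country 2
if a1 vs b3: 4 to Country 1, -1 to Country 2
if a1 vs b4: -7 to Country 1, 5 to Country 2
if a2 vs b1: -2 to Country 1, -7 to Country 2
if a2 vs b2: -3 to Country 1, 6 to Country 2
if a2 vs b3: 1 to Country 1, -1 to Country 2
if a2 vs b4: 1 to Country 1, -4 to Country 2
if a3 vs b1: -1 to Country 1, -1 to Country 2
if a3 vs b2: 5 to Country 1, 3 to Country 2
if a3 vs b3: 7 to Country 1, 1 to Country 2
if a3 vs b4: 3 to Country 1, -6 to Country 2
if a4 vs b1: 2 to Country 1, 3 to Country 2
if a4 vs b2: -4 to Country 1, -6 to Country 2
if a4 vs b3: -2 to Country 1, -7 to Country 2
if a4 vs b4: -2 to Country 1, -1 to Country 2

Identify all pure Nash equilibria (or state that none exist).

(a3, b2) and (a4, b1)

Find each player's best response to every opponent strategy; NE are the intersections.
Country 1's best responses — vs b1: a4 (payoff 2); vs b2: a3 (payoff 5); vs b3: a3 (payoff 7); vs b4: a3 (payoff 3).
Country 2's best responses — vs a1: b4 (payoff 5); vs a2: b2 (payoff 6); vs a3: b2 (payoff 3); vs a4: b1 (payoff 3).
Mutual best responses occur at (a3, b2) and (a4, b1); at each, neither player gains by switching.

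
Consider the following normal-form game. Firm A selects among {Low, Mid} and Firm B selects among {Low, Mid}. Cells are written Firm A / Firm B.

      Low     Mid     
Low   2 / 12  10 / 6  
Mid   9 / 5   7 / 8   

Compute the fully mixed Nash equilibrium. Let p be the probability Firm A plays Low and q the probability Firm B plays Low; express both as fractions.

In a mixed NE each player is indifferent between their pure strategies, so the opponent's mix sets the indifference.
Firm B indifferent between Low and Mid: p·12 + (1−p)·5 = p·6 + (1−p)·8 ⟹ 5 + 7p = 8 + (-2)p ⟹ p = 1/3.
Firm A indifferent between Low and Mid: q·2 + (1−q)·10 = q·9 + (1−q)·7 ⟹ 10 + (-8)q = 7 + 2q ⟹ q = 3/10.

p = 1/3, q = 3/10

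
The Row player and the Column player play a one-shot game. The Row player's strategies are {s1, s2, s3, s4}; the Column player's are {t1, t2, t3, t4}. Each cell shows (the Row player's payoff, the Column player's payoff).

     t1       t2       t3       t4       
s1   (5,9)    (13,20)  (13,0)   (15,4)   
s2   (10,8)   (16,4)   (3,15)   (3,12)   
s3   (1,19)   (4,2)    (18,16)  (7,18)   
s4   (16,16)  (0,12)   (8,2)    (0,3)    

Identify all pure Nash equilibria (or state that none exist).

(s4, t1)

Find each player's best response to every opponent strategy; NE are the intersections.
The Row player's best responses — vs t1: s4 (payoff 16); vs t2: s2 (payoff 16); vs t3: s3 (payoff 18); vs t4: s1 (payoff 15).
The Column player's best responses — vs s1: t2 (payoff 20); vs s2: t3 (payoff 15); vs s3: t1 (payoff 19); vs s4: t1 (payoff 16).
The only mutual best response is (s4, t1); neither player gains by switching there.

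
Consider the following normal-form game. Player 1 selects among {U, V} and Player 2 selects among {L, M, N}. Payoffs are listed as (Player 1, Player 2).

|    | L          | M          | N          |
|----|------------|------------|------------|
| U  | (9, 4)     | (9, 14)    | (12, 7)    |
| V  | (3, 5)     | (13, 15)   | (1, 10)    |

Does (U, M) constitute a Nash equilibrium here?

No

Holding Player 2 at M: Player 1 gets 9 from U but could get 13 by switching to V. Player 1 has a profitable deviation.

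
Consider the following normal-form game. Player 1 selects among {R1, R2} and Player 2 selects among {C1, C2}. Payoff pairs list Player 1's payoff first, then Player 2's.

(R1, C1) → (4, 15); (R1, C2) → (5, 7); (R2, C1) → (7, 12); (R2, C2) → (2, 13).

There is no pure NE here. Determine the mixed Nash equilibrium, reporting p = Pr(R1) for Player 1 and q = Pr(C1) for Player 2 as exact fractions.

p = 1/9, q = 1/2

In a mixed NE each player is indifferent between their pure strategies, so the opponent's mix sets the indifference.
Player 2 indifferent between C1 and C2: p·15 + (1−p)·12 = p·7 + (1−p)·13 ⟹ 12 + 3p = 13 + (-6)p ⟹ p = 1/9.
Player 1 indifferent between R1 and R2: q·4 + (1−q)·5 = q·7 + (1−q)·2 ⟹ 5 + (-1)q = 2 + 5q ⟹ q = 1/2.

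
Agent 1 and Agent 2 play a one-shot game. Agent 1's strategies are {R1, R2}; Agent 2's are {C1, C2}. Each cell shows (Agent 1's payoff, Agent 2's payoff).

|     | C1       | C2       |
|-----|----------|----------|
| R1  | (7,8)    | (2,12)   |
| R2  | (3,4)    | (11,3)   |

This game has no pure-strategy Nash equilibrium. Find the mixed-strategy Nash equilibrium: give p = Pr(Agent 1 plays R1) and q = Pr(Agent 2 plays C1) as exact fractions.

p = 1/5, q = 9/13

In a mixed NE each player is indifferent between their pure strategies, so the opponent's mix sets the indifference.
Agent 2 indifferent between C1 and C2: p·8 + (1−p)·4 = p·12 + (1−p)·3 ⟹ 4 + 4p = 3 + 9p ⟹ p = 1/5.
Agent 1 indifferent between R1 and R2: q·7 + (1−q)·2 = q·3 + (1−q)·11 ⟹ 2 + 5q = 11 + (-8)q ⟹ q = 9/13.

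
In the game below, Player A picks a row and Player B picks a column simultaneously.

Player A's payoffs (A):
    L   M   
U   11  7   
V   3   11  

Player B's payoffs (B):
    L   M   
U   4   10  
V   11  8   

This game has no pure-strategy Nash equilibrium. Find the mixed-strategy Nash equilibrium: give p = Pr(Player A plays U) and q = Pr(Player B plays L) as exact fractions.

p = 1/3, q = 1/3

Each player's mixing probability is pinned down by making the *other* player indifferent.
Player B indifferent between L and M: p·4 + (1−p)·11 = p·10 + (1−p)·8 ⟹ 11 + (-7)p = 8 + 2p ⟹ p = 1/3.
Player A indifferent between U and V: q·11 + (1−q)·7 = q·3 + (1−q)·11 ⟹ 7 + 4q = 11 + (-8)q ⟹ q = 1/3.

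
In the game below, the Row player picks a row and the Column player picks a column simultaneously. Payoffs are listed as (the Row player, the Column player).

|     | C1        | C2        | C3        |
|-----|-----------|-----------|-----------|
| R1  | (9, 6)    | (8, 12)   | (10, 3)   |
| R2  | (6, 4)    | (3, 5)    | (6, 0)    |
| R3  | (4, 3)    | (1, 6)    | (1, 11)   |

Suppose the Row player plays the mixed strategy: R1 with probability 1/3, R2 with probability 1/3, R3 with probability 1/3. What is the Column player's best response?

C2

The Column player's best reply maximizes expected payoff against the mix.
C1: (1/3)·6 + (1/3)·4 + (1/3)·3 = 13/3
C2: (1/3)·12 + (1/3)·5 + (1/3)·6 = 23/3
C3: (1/3)·3 + (1/3)·0 + (1/3)·11 = 14/3
Highest expected payoff is 23/3, from C2.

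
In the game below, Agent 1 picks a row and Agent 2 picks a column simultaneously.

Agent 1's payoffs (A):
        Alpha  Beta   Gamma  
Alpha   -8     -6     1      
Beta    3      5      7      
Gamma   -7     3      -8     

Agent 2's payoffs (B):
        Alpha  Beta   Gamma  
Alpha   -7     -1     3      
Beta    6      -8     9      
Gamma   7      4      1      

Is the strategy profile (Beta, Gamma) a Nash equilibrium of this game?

Yes

Holding Agent 2 at Gamma: Agent 1 gets 7 from Beta, versus 1 from Alpha, -8 from Gamma. No profitable deviation for Agent 1.
Holding Agent 1 at Beta: Agent 2 gets 9 from Gamma, versus 6 from Alpha, -8 from Beta. No profitable deviation for Agent 2 either.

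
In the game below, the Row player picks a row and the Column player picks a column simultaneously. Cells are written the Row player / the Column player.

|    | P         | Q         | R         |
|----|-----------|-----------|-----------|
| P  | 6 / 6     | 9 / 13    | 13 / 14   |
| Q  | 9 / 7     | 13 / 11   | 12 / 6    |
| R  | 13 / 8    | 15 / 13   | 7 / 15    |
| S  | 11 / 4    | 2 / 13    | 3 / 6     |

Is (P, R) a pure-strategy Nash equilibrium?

Holding the Column player at R: the Row player gets 13 from P, versus 12 from Q, 7 from R, 3 from S. No profitable deviation for the Row player.
Holding the Row player at P: the Column player gets 14 from R, versus 6 from P, 13 from Q. No profitable deviation for the Column player either.

Yes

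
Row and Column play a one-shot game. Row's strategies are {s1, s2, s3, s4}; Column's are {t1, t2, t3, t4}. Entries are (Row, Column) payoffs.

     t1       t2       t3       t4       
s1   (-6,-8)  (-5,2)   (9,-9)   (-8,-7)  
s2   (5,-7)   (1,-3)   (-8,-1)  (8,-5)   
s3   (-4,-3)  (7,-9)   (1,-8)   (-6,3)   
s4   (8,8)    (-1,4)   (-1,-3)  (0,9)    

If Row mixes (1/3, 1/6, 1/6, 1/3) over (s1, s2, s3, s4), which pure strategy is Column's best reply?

t4

Column's best reply maximizes expected payoff against the mix.
t1: (1/3)·(-8) + (1/6)·(-7) + (1/6)·(-3) + (1/3)·8 = -5/3
t2: (1/3)·2 + (1/6)·(-3) + (1/6)·(-9) + (1/3)·4 = 0
t3: (1/3)·(-9) + (1/6)·(-1) + (1/6)·(-8) + (1/3)·(-3) = -11/2
t4: (1/3)·(-7) + (1/6)·(-5) + (1/6)·3 + (1/3)·9 = 1/3
Highest expected payoff is 1/3, from t4.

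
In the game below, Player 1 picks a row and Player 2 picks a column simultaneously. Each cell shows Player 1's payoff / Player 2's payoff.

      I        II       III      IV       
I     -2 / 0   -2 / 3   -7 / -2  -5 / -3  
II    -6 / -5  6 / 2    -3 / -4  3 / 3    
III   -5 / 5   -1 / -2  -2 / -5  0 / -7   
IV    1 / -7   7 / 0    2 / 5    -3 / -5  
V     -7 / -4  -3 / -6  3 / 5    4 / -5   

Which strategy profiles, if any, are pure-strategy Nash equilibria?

Check mutual best responses: a cell is a NE iff neither player can gain by unilaterally deviating.
Player 1's best responses — vs I: IV (payoff 1); vs II: IV (payoff 7); vs III: V (payoff 3); vs IV: V (payoff 4).
Player 2's best responses — vs I: II (payoff 3); vs II: IV (payoff 3); vs III: I (payoff 5); vs IV: III (payoff 5); vs V: III (payoff 5).
The only mutual best response is (V, III); neither player gains by switching there.

(V, III)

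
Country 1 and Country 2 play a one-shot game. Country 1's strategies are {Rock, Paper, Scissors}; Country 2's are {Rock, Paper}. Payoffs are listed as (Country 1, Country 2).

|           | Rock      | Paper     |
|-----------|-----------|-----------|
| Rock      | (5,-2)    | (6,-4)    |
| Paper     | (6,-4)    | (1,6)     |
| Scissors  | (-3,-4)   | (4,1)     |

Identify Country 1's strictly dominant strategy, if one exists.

None

A strategy is strictly dominant if it gives Country 1 a strictly higher payoff than every other strategy, against every choice by the opponent.
Rock is not dominant: against Rock, Paper gives 6 > 5.
Paper is not dominant: against Paper, Rock gives 6 > 1.
Scissors is not dominant: against Rock, Rock gives 5 > -3.
No single strategy is best against every opponent action.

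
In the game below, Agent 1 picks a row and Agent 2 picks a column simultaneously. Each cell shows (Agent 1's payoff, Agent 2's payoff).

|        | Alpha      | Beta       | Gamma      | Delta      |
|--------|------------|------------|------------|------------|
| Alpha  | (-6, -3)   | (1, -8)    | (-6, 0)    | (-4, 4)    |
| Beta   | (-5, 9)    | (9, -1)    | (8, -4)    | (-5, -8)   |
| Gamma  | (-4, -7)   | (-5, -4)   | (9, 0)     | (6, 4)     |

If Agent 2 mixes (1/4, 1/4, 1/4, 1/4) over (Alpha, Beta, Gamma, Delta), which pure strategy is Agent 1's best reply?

Agent 1's best reply maximizes expected payoff against the mix.
Alpha: (1/4)·(-6) + (1/4)·1 + (1/4)·(-6) + (1/4)·(-4) = -15/4
Beta: (1/4)·(-5) + (1/4)·9 + (1/4)·8 + (1/4)·(-5) = 7/4
Gamma: (1/4)·(-4) + (1/4)·(-5) + (1/4)·9 + (1/4)·6 = 3/2
Highest expected payoff is 7/4, from Beta.

Beta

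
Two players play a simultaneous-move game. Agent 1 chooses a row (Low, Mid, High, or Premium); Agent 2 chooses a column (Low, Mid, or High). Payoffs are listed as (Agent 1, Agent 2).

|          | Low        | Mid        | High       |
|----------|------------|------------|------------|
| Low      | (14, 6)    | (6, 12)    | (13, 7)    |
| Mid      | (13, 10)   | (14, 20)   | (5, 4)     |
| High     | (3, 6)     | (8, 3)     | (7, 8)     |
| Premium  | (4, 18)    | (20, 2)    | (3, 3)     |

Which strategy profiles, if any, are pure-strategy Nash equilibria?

Check mutual best responses: a cell is a NE iff neither player can gain by unilaterally deviating.
Agent 1's best responses — vs Low: Low (payoff 14); vs Mid: Premium (payoff 20); vs High: Low (payoff 13).
Agent 2's best responses — vs Low: Mid (payoff 12); vs Mid: Mid (payoff 20); vs High: High (payoff 8); vs Premium: Low (payoff 18).
No cell has both players best-responding. For instance, Agent 1's best reply to Low is Low, but against Low Agent 2 prefers Mid over Low.

None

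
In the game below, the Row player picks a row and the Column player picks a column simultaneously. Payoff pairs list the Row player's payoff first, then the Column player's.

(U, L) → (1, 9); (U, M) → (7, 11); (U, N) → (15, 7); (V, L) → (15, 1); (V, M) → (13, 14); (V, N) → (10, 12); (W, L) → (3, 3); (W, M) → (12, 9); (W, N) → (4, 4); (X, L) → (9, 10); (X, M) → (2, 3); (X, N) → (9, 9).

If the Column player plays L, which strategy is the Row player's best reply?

V

With the Column player fixed at L, the Row player's payoffs are: U → 1, V → 15, W → 3, X → 9.
The maximum is 15, achieved by V.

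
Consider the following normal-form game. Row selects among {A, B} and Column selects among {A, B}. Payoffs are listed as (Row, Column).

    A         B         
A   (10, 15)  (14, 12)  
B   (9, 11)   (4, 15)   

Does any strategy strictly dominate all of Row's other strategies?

A

A strategy is strictly dominant if it gives Row a strictly higher payoff than every other strategy, against every choice by the opponent.
A strictly dominates: vs A: 10 > 9; vs B: 14 > 4.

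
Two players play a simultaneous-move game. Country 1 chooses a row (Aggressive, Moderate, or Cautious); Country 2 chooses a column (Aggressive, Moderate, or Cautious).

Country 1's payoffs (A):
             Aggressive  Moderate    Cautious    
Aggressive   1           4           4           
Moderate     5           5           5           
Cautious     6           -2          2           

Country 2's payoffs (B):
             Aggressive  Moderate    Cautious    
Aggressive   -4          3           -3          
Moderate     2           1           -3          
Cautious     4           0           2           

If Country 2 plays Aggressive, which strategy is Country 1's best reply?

With Country 2 fixed at Aggressive, Country 1's payoffs are: Aggressive → 1, Moderate → 5, Cautious → 6.
The maximum is 6, achieved by Cautious.

Cautious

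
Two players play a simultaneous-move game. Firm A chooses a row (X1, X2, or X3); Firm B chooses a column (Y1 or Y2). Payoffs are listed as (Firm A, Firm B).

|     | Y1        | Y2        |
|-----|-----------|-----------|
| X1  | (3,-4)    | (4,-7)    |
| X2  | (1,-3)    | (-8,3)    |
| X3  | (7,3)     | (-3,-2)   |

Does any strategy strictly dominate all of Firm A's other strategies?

Check whether one of Firm A's strategies beats all alternatives regardless of what the opponent does.
X1 is not dominant: against Y1, X3 gives 7 > 3.
X2 is not dominant: against Y1, X1 gives 3 > 1.
X3 is not dominant: against Y2, X1 gives 4 > -3.
No single strategy is best against every opponent action.

No strictly dominant strategy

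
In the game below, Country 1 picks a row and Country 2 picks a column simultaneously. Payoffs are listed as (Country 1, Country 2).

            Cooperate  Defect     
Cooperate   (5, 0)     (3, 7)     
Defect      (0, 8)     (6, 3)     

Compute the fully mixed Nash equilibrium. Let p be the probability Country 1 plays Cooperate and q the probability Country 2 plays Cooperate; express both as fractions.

p = 5/12, q = 3/8

In a mixed NE each player is indifferent between their pure strategies, so the opponent's mix sets the indifference.
Country 2 indifferent between Cooperate and Defect: p·0 + (1−p)·8 = p·7 + (1−p)·3 ⟹ 8 + (-8)p = 3 + 4p ⟹ p = 5/12.
Country 1 indifferent between Cooperate and Defect: q·5 + (1−q)·3 = q·0 + (1−q)·6 ⟹ 3 + 2q = 6 + (-6)q ⟹ q = 3/8.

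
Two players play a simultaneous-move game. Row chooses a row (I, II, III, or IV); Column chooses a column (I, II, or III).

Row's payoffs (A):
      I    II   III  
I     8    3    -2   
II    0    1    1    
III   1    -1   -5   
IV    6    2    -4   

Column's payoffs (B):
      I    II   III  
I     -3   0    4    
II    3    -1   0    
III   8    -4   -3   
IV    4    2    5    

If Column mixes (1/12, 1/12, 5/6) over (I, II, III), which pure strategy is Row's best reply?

II

Row's best reply maximizes expected payoff against the mix.
I: (1/12)·8 + (1/12)·3 + (5/6)·(-2) = -3/4
II: (1/12)·0 + (1/12)·1 + (5/6)·1 = 11/12
III: (1/12)·1 + (1/12)·(-1) + (5/6)·(-5) = -25/6
IV: (1/12)·6 + (1/12)·2 + (5/6)·(-4) = -8/3
Highest expected payoff is 11/12, from II.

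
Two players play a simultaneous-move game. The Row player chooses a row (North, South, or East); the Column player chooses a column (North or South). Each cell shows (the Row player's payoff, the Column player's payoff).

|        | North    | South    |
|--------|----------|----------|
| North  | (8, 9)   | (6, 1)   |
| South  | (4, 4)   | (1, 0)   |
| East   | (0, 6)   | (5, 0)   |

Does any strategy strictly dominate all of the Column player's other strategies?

North

Check whether one of the Column player's strategies beats all alternatives regardless of what the opponent does.
North strictly dominates: vs North: 9 > 1; vs South: 4 > 0; vs East: 6 > 0.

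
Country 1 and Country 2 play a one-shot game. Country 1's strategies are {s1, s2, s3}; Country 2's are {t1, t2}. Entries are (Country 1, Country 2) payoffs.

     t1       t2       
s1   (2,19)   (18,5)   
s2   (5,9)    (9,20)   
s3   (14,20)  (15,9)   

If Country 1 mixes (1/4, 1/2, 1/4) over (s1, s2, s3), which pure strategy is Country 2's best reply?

Compute Country 2's expected payoff from each pure strategy against the given mix.
t1: (1/4)·19 + (1/2)·9 + (1/4)·20 = 57/4
t2: (1/4)·5 + (1/2)·20 + (1/4)·9 = 27/2
Highest expected payoff is 57/4, from t1.

t1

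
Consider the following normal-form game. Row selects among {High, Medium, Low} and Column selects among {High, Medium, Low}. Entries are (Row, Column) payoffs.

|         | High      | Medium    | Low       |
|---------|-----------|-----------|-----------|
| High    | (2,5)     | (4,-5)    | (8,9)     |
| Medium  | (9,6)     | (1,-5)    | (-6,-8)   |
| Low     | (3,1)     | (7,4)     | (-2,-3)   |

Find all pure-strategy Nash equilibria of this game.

(High, Low), (Medium, High), and (Low, Medium)

Check mutual best responses: a cell is a NE iff neither player can gain by unilaterally deviating.
Row's best responses — vs High: Medium (payoff 9); vs Medium: Low (payoff 7); vs Low: High (payoff 8).
Column's best responses — vs High: Low (payoff 9); vs Medium: High (payoff 6); vs Low: Medium (payoff 4).
Mutual best responses occur at (High, Low), (Medium, High), and (Low, Medium); at each, neither player gains by switching.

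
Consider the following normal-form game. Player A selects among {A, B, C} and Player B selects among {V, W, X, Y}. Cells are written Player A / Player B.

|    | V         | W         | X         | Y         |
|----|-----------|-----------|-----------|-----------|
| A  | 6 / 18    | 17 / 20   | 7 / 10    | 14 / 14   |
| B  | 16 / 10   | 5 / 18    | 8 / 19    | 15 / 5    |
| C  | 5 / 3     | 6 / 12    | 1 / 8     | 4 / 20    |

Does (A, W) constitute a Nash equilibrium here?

Holding Player B at W: Player A gets 17 from A, versus 5 from B, 6 from C. No profitable deviation for Player A.
Holding Player A at A: Player B gets 20 from W, versus 18 from V, 10 from X, 14 from Y. No profitable deviation for Player B either.

Yes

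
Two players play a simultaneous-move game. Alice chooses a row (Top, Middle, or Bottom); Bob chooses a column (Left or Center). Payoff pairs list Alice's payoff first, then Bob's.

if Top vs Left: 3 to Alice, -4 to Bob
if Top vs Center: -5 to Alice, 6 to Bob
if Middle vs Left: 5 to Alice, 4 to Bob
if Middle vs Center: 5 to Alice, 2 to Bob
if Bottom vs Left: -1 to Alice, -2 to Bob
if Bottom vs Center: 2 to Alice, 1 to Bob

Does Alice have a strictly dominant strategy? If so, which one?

Middle

Check whether one of Alice's strategies beats all alternatives regardless of what the opponent does.
Middle strictly dominates: vs Left: 5 > each of {3, -1}; vs Center: 5 > each of {-5, 2}.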